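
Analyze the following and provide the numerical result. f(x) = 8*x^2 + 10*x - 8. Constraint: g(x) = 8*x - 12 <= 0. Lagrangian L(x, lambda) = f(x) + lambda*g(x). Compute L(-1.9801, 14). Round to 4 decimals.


Step 1: Evaluate f(x).
f(-1.9801) = 8*(-1.9801)^2 + 10*(-1.9801) - 8 = 3.5654
Step 2: Evaluate g(x).
g(-1.9801) = 8*-1.9801 - 12 = -27.8408
Step 3: Compute Lagrangian.
L = 3.5654 + 14*-27.8408 = -386.2058


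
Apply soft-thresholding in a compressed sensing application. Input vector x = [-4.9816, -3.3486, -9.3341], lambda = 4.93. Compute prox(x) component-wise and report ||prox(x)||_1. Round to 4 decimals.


Soft-thresholding with lambda = 4.93:
prox(-4.9816) = sign(-4.9816)*max(|-4.9816| - 4.93, 0) = -0.0516
prox(-3.3486) = sign(-3.3486)*max(|-3.3486| - 4.93, 0) = 0.0
prox(-9.3341) = sign(-9.3341)*max(|-9.3341| - 4.93, 0) = -4.4041
prox(x) = [-0.0516, 0.0, -4.4041]
||prox(x)||_1 = 0.0516 + 0.0 + 4.4041 = 4.4557


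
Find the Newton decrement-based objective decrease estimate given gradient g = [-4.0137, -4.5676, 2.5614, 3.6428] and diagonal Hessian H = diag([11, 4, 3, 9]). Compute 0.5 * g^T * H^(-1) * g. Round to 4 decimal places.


Step 1: H is diagonal, so H^(-1) * g = [-0.3649, -1.1419, 0.8538, 0.4048].
Step 2: g^T H^(-1) g = sum_i g_i^2 / H_ii
  = (-4.0137)^2/11 + (-4.5676)^2/4 + (2.5614)^2/3 + (3.6428)^2/9
  = 1.4645 + 5.2157 + 2.1869 + 1.4744 = 10.3416
Step 3: Objective decrease = 0.5 * g^T H^(-1) g = 5.1708


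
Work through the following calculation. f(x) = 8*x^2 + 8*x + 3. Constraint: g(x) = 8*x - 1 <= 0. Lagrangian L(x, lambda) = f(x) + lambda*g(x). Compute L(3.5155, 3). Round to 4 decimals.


Step 1: Evaluate f(x).
f(3.5155) = 8*3.5155^2 + 8*3.5155 + 3 = 129.9939
Step 2: Evaluate g(x).
g(3.5155) = 8*3.5155 - 1 = 27.124
Step 3: Compute Lagrangian.
L = 129.9939 + 3*27.124 = 211.3659


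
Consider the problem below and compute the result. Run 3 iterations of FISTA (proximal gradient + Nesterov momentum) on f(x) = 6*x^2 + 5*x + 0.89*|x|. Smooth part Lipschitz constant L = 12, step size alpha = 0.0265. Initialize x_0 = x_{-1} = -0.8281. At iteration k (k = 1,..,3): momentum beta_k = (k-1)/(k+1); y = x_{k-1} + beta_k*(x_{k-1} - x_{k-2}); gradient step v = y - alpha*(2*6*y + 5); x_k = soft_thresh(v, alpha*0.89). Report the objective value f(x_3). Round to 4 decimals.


FISTA on f(x) = 6*x^2 + 5*x + 0.89*|x|
L = 12, alpha = 0.0265
Iteration 1: beta = 0.0, y = -0.8281 + 0.0*(-0.8281 + 0.8281) = -0.8281
  grad(y) = -4.9372, v = y - alpha*grad = -0.6973
  prox(v) = soft_thresh(-0.6973, 0.0236) = -0.6737
Iteration 2: beta = 0.3333, y = -0.6737 + 0.3333*(-0.6737 + 0.8281) = -0.6222
  grad(y) = -2.4665, v = y - alpha*grad = -0.5568
  prox(v) = soft_thresh(-0.5568, 0.0236) = -0.5333
Iteration 3: beta = 0.5, y = -0.5333 + 0.5*(-0.5333 + 0.6737) = -0.463
  grad(y) = -0.5566, v = y - alpha*grad = -0.4483
  prox(v) = soft_thresh(-0.4483, 0.0236) = -0.4247
f(x_3) = 6*(-0.4247)^2 + 5*(-0.4247) + 0.89*|-0.4247| = -0.6633


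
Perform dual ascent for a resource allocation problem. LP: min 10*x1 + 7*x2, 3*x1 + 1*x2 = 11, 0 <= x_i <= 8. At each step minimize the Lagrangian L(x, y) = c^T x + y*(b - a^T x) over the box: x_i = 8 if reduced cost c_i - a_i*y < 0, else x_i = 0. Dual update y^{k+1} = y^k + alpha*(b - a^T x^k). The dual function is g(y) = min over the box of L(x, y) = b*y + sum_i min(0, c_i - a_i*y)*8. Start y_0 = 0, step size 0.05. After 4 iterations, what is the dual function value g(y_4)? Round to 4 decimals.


Dual ascent for LP: min 10*x1 + 7*x2, 3*x1 + 1*x2 = 11, 0 <= x_i <= 8
Step 1: y^k = 0.0, reduced costs: (10.0, 7.0)
  x^k = (0.0, 0.0), subgradient = b - a^T x = 11.0
  y^{k+1} = 0.0 + 0.05*11.0 = 0.55
Step 2: y^k = 0.55, reduced costs: (8.35, 6.45)
  x^k = (0.0, 0.0), subgradient = b - a^T x = 11.0
  y^{k+1} = 0.55 + 0.05*11.0 = 1.1
Step 3: y^k = 1.1, reduced costs: (6.7, 5.9)
  x^k = (0.0, 0.0), subgradient = b - a^T x = 11.0
  y^{k+1} = 1.1 + 0.05*11.0 = 1.65
Step 4: y^k = 1.65, reduced costs: (5.05, 5.35)
  x^k = (0.0, 0.0), subgradient = b - a^T x = 11.0
  y^{k+1} = 1.65 + 0.05*11.0 = 2.2
Dual objective at y_4 = 2.2: reduced costs (3.4, 4.8), box minimizer x = (0.0, 0.0)
g(y_4) = b*y + (c1 - a1*y)*x1 + (c2 - a2*y)*x2 = 11*2.2 + 3.4*0.0 + 4.8*0.0 = 24.2 + 0.0 + 0.0 = 24.2


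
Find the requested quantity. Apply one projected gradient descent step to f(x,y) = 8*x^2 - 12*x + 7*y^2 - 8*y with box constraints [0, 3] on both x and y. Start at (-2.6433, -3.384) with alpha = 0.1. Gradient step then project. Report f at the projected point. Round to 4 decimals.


Step 1: Compute gradient at (-2.6433, -3.384).
grad_x = 2*8*-2.6433 - 12 = -54.2928
grad_y = 2*7*-3.384 - 8 = -55.376
Step 2: Gradient step.
x_raw = -2.6433 - 0.1*-54.2928 = 2.786
y_raw = -3.384 - 0.1*-55.376 = 2.1536
Step 3: Project onto [0, 3].
x_proj = clip(2.786) = 2.786
y_proj = clip(2.1536) = 2.1536
Step 4: Evaluate f.
f(2.786, 2.1536) = 43.8989


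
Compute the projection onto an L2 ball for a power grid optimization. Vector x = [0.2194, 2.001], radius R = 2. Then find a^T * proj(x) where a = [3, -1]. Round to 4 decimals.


Step 1: Compute ||x|| (intermediates to 6 decimals).
||x|| = sqrt(0.2194^2 + 2.001^2) = 2.012992
Step 2: Project.
Since ||x|| > R, scale = R/||x|| = 2/2.012992 = 0.993546, proj(x) = scale * x
proj(x) = [0.217984, 1.988086]
Step 3: Dot product.
a^T * proj(x) = 3*0.217984 - 1*1.988086 = -1.3341


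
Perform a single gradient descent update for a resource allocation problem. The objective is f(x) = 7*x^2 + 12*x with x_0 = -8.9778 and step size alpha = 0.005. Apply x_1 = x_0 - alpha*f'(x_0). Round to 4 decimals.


We compute the gradient at x_0 and apply the update.
f'(x) = 14*x + 12
f'(-8.9778) = 14*-8.9778 + 12 = -113.6892
x_1 = -8.9778 - 0.005*-113.6892 = -8.4094


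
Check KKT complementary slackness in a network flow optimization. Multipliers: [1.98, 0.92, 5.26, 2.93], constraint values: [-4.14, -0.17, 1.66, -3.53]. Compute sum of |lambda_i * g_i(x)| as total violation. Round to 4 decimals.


KKT complementary slackness check:
lambda_1 * g_1 = 1.98 * -4.14 = -8.1972
lambda_2 * g_2 = 0.92 * -0.17 = -0.1564
lambda_3 * g_3 = 5.26 * 1.66 = 8.7316
lambda_4 * g_4 = 2.93 * -3.53 = -10.3429
Total violation = 8.1972 + 0.1564 + 8.7316 + 10.3429 = 27.4281


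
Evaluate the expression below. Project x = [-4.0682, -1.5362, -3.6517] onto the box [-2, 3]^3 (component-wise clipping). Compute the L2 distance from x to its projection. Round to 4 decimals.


Project each component onto [-2, 3].
clip(-4.0682) = -2.0, clip(-1.5362) = -1.5362, clip(-3.6517) = -2.0
Projection = [-2.0, -1.5362, -2.0]
Squared diffs: [4.2775, 0.0, 2.7281]
Distance = sqrt(7.0056) = 2.6468


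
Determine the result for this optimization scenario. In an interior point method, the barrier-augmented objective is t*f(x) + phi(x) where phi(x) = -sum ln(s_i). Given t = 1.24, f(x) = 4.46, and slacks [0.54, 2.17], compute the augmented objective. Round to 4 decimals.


Step 1: Compute log-barrier.
ln values: [-0.6162, 0.7747]
phi = -(-0.6162 + 0.7747) = -0.1585
Step 2: Compute augmented objective.
t*f(x) = 1.24*4.46 = 5.5304
Total = 5.5304 - 0.1585 = 5.3719


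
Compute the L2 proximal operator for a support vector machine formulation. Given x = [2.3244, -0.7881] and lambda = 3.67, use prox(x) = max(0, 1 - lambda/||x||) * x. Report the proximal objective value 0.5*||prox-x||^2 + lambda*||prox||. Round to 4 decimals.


Step 1: Compute ||x||.
||x|| = 2.4544
Step 2: Compute scaling factor.
scale = max(0, 1 - 3.67/2.4544) = 0.0
Step 3: prox(x) = [0.0, -0.0]
||prox(x)|| = 0.0
Step 4: Proximal objective.
0.5*||prox-x||^2 = 3.012
lambda*||prox|| = 0.0
Total = 3.012


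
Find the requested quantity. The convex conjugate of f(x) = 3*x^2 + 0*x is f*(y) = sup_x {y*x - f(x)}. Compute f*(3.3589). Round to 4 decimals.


f*(y) = sup_x {y*x - a*x^2 - b*x} = sup_x {(y-b)*x - a*x^2}
FOC: (y - b) - 2a*x = 0 => x* = (y - b)/(2a)
x* = (3.3589 - 0)/(2*3) = 0.5598
f*(3.3589) = (y-b)^2/(4a) = (3.3589 - 0)^2/(4*3)
= 11.2822/12 = 0.9402


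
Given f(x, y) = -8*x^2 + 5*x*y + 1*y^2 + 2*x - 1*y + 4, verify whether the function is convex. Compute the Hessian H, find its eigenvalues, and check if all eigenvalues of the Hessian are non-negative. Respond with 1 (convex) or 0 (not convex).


The Hessian of f(x,y) = -8*x^2 + 5*x*y + 1*y^2 + 2*x - 1*y + 4 is:
H = [[-16, 5], [5, 2]]
Trace = -16 + 2 = -14
Determinant = -16*2 - (5)^2 = -57
Discriminant = (-14)^2 - 4*-57 = 424.0
Eigenvalues: lambda_1 = -17.2956, lambda_2 = 3.2956
The function is not convex.

0


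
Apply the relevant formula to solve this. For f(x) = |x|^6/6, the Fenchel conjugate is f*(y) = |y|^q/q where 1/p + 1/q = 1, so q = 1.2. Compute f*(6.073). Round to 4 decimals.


The conjugate exponent q satisfies 1/p + 1/q = 1.
p = 6, so q = 6/(6 - 1) = 1.2
|y|^q = 6.073^1.2 = 8.7113
f*(6.073) = 8.7113 / 1.2 = 7.2594


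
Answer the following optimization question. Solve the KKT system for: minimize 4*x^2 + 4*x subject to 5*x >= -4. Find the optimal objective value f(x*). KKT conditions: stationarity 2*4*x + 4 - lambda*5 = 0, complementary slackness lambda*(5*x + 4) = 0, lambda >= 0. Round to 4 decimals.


Step 1: Try lambda = 0 (constraint inactive).
Stationarity: 2*4*x + 4 = 0
x* = -4/(2*4) = -0.5
Check constraint: 5*-0.5 = -2.5 >= -4 -- satisfied.
Step 2: Compute optimal value.
f(x*) = 4*(-0.5)^2 + 4*(-0.5) = -1.0


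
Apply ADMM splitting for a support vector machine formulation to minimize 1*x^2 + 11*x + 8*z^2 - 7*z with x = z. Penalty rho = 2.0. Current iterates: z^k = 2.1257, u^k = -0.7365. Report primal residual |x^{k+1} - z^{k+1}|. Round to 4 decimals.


ADMM iteration with rho = 2.0, z^k = 2.1257, u^k = -0.7365
Step 1: x-update.
Minimize 1*x^2 + 11*x + (2.0/2)*(x - 2.1257 - 0.7365)^2
FOC: (2*1 + 2.0)*x = -11 + 2.0*(2.1257 + 0.7365)
x^{k+1} = -1.3189
Step 2: z-update.
Minimize 8*z^2 - 7*z + (2.0/2)*(-1.3189 - z - 0.7365)^2
FOC: (2*8 + 2.0)*z = 7 + 2.0*(-1.3189 - 0.7365)
z^{k+1} = 0.1605
Step 3: u-update.
u^{k+1} = -0.7365 - 1.3189 - 0.1605 = -2.2159
Step 4: Primal residual = |-1.3189 - 0.1605| = 1.4794


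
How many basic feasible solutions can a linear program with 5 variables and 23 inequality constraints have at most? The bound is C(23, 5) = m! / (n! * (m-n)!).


Each vertex corresponds to some choice of n active constraints out of m, so the number of vertices is at most C(m, n) = m! / (n!(m-n)!).
m = 23, n = 5
Numerator: 23 * 22 * 21 * 20 * 19
Denominator: 5! = 120
C(23, 5) = 33649


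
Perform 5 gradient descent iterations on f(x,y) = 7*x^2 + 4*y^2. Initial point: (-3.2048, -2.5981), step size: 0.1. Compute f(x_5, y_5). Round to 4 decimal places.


Gradient descent on f(x,y) = 7*x^2 + 4*y^2.
Starting point: (-3.2048, -2.5981), alpha = 0.1
Step 1: grad_x = 2*7*-3.2048 = -44.8672, grad_y = 2*4*-2.5981 = -20.7848
  x_1 = -3.2048 - 0.1*-44.8672 = 1.2819
  y_1 = -2.5981 - 0.1*-20.7848 = -0.5196
Step 2: grad_x = 2*7*1.2819 = 17.9469, grad_y = 2*4*-0.5196 = -4.157
  x_2 = 1.2819 - 0.1*17.9469 = -0.5128
  y_2 = -0.5196 - 0.1*-4.157 = -0.1039
Step 3: grad_x = 2*7*-0.5128 = -7.1788, grad_y = 2*4*-0.1039 = -0.8314
  x_3 = -0.5128 - 0.1*-7.1788 = 0.2051
  y_3 = -0.1039 - 0.1*-0.8314 = -0.0208
Step 4: grad_x = 2*7*0.2051 = 2.8715, grad_y = 2*4*-0.0208 = -0.1663
  x_4 = 0.2051 - 0.1*2.8715 = -0.082
  y_4 = -0.0208 - 0.1*-0.1663 = -0.0042
Step 5: grad_x = 2*7*-0.082 = -1.1486, grad_y = 2*4*-0.0042 = -0.0333
  x_5 = -0.082 - 0.1*-1.1486 = 0.0328
  y_5 = -0.0042 - 0.1*-0.0333 = -0.0008
f(0.0328, -0.0008) = 7*0.0328^2 + 4*(-0.0008)^2 = 0.0075


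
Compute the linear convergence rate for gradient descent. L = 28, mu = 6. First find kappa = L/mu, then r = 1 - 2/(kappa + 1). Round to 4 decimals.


Step 1: Compute the condition number.
kappa = L/mu = 28/6 = 4.6667
Step 2: Compute the convergence rate.
r = 1 - 2/(kappa + 1) = 1 - 2*mu/(L + mu) = (L - mu)/(L + mu) = 22/34 = 0.6471


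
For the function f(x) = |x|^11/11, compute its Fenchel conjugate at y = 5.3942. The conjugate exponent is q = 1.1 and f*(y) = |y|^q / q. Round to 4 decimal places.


The conjugate exponent q satisfies 1/p + 1/q = 1.
p = 11, so q = 11/(11 - 1) = 1.1
|y|^q = 5.3942^1.1 = 6.3844
f*(5.3942) = 6.3844 / 1.1 = 5.804


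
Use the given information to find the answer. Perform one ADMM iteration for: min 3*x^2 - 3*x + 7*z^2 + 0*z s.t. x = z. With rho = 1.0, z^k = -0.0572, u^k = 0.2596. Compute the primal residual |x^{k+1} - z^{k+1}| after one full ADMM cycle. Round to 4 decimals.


ADMM iteration with rho = 1.0, z^k = -0.0572, u^k = 0.2596
Step 1: x-update.
Minimize 3*x^2 - 3*x + (1.0/2)*(x + 0.0572 + 0.2596)^2
FOC: (2*3 + 1.0)*x = 3 + 1.0*(-0.0572 - 0.2596)
x^{k+1} = 0.3833
Step 2: z-update.
Minimize 7*z^2 + 0*z + (1.0/2)*(0.3833 - z + 0.2596)^2
FOC: (2*7 + 1.0)*z = 0 + 1.0*(0.3833 + 0.2596)
z^{k+1} = 0.0429
Step 3: u-update.
u^{k+1} = 0.2596 + 0.3833 - 0.0429 = 0.6001
Step 4: Primal residual = |0.3833 - 0.0429| = 0.3405


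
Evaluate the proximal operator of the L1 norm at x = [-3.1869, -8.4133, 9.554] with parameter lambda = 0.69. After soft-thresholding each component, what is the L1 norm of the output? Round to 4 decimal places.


Soft-thresholding with lambda = 0.69:
prox(-3.1869) = sign(-3.1869)*max(|-3.1869| - 0.69, 0) = -2.4969
prox(-8.4133) = sign(-8.4133)*max(|-8.4133| - 0.69, 0) = -7.7233
prox(9.554) = sign(9.554)*max(|9.554| - 0.69, 0) = 8.864
prox(x) = [-2.4969, -7.7233, 8.864]
||prox(x)||_1 = 2.4969 + 7.7233 + 8.864 = 19.0842


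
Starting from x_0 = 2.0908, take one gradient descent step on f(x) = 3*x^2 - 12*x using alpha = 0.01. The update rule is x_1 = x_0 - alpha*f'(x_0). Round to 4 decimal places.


We compute the gradient at x_0 and apply the update.
f'(x) = 6*x - 12
f'(2.0908) = 6*2.0908 - 12 = 0.5448
x_1 = 2.0908 - 0.01*0.5448 = 2.0854


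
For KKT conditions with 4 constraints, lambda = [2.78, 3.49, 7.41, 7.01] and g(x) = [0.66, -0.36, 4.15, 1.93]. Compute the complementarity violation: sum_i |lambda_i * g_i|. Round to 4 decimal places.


KKT complementary slackness check:
lambda_1 * g_1 = 2.78 * 0.66 = 1.8348
lambda_2 * g_2 = 3.49 * -0.36 = -1.2564
lambda_3 * g_3 = 7.41 * 4.15 = 30.7515
lambda_4 * g_4 = 7.01 * 1.93 = 13.5293
Total violation = 1.8348 + 1.2564 + 30.7515 + 13.5293 = 47.372


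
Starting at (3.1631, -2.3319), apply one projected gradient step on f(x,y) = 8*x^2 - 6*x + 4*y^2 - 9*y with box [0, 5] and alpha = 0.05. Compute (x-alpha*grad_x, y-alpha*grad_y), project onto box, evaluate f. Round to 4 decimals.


Step 1: Compute gradient at (3.1631, -2.3319).
grad_x = 2*8*3.1631 - 6 = 44.6096
grad_y = 2*4*-2.3319 - 9 = -27.6552
Step 2: Gradient step.
x_raw = 3.1631 - 0.05*44.6096 = 0.9326
y_raw = -2.3319 - 0.05*-27.6552 = -0.9491
Step 3: Project onto [0, 5].
x_proj = clip(0.9326) = 0.9326
y_proj = clip(-0.9491) = 0.0
Step 4: Evaluate f.
f(0.9326, 0.0) = 1.3625


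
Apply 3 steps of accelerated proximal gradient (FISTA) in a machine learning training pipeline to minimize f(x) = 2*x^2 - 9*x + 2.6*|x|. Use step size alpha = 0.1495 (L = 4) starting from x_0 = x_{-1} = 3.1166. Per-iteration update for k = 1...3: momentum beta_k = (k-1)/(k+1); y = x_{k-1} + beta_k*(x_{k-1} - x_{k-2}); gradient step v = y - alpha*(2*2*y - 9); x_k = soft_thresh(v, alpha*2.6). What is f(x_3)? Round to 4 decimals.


FISTA on f(x) = 2*x^2 - 9*x + 2.6*|x|
L = 4, alpha = 0.1495
Iteration 1: beta = 0.0, y = 3.1166 + 0.0*(3.1166 - 3.1166) = 3.1166
  grad(y) = 3.4664, v = y - alpha*grad = 2.5984
  prox(v) = soft_thresh(2.5984, 0.3887) = 2.2097
Iteration 2: beta = 0.3333, y = 2.2097 + 0.3333*(2.2097 - 3.1166) = 1.9074
  grad(y) = -1.3705, v = y - alpha*grad = 2.1123
  prox(v) = soft_thresh(2.1123, 0.3887) = 1.7236
Iteration 3: beta = 0.5, y = 1.7236 + 0.5*(1.7236 - 2.2097) = 1.4805
  grad(y) = -3.078, v = y - alpha*grad = 1.9407
  prox(v) = soft_thresh(1.9407, 0.3887) = 1.552
f(x_3) = 2*1.552^2 - 9*1.552 + 2.6*|1.552| = -5.1154


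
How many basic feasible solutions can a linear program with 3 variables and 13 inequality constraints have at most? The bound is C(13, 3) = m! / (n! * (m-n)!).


Each vertex corresponds to some choice of n active constraints out of m, so the number of vertices is at most C(m, n) = m! / (n!(m-n)!).
m = 13, n = 3
Numerator: 13 * 12 * 11
Denominator: 3! = 6
C(13, 3) = 286


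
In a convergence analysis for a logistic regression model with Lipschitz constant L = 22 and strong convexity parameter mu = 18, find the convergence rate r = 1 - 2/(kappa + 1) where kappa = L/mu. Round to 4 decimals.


Step 1: Compute the condition number.
kappa = L/mu = 22/18 = 1.2222
Step 2: Compute the convergence rate.
r = 1 - 2/(kappa + 1) = 1 - 2*mu/(L + mu) = (L - mu)/(L + mu) = 4/40 = 0.1


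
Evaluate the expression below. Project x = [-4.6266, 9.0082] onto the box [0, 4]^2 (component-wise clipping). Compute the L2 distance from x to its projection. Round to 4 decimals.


Project each component onto [0, 4].
clip(-4.6266) = 0.0, clip(9.0082) = 4.0
Projection = [0.0, 4.0]
Squared diffs: [21.4054, 25.0821]
Distance = sqrt(46.4875) = 6.8182


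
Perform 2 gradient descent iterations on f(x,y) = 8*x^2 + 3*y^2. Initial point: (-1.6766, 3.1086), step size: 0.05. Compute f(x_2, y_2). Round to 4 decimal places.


Gradient descent on f(x,y) = 8*x^2 + 3*y^2.
Starting point: (-1.6766, 3.1086), alpha = 0.05
Step 1: grad_x = 2*8*-1.6766 = -26.8256, grad_y = 2*3*3.1086 = 18.6516
  x_1 = -1.6766 - 0.05*-26.8256 = -0.3353
  y_1 = 3.1086 - 0.05*18.6516 = 2.176
Step 2: grad_x = 2*8*-0.3353 = -5.3651, grad_y = 2*3*2.176 = 13.0561
  x_2 = -0.3353 - 0.05*-5.3651 = -0.0671
  y_2 = 2.176 - 0.05*13.0561 = 1.5232
f(-0.0671, 1.5232) = 8*(-0.0671)^2 + 3*1.5232^2 = 6.9965


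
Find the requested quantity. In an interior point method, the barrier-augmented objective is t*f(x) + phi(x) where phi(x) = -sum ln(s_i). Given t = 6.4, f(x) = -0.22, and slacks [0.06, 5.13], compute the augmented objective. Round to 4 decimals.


Step 1: Compute log-barrier.
ln values: [-2.8134, 1.6351]
phi = -(-2.8134 + 1.6351) = 1.1783
Step 2: Compute augmented objective.
t*f(x) = 6.4*-0.22 = -1.408
Total = -1.408 + 1.1783 = -0.2297


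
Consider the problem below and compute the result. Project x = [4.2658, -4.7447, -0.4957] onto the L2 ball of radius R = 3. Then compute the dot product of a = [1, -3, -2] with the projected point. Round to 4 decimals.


Step 1: Compute ||x|| (intermediates to 6 decimals).
||x|| = sqrt(4.2658^2 + (-4.7447)^2 + (-0.4957)^2) = 6.399605
Step 2: Project.
Since ||x|| > R, scale = R/||x|| = 3/6.399605 = 0.468779, proj(x) = scale * x
proj(x) = [1.999717, -2.224216, -0.232374]
Step 3: Dot product.
a^T * proj(x) = 1*1.999717 - 3*(-2.224216) - 2*(-0.232374) = 9.1371


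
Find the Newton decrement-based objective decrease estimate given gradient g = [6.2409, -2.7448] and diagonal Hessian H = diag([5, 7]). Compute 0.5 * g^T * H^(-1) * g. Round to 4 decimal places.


Step 1: H is diagonal, so H^(-1) * g = [1.2482, -0.3921].
Step 2: g^T H^(-1) g = sum_i g_i^2 / H_ii
  = (6.2409)^2/5 + (-2.7448)^2/7
  = 7.7898 + 1.0763 = 8.866
Step 3: Objective decrease = 0.5 * g^T H^(-1) g = 4.433


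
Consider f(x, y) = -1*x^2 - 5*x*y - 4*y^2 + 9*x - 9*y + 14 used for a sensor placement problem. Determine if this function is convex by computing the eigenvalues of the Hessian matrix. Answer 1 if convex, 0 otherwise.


The Hessian of f(x,y) = -1*x^2 - 5*x*y - 4*y^2 + 9*x - 9*y + 14 is:
H = [[-2, -5], [-5, -8]]
Trace = -2 - 8 = -10
Determinant = -2*-8 - (-5)^2 = -9
Discriminant = (-10)^2 - 4*-9 = 136.0
Eigenvalues: lambda_1 = -10.831, lambda_2 = 0.831
The function is not convex.

0


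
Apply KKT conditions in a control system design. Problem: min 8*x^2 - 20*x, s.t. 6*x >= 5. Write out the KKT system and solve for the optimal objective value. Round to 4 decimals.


Step 1: Try lambda = 0 (constraint inactive).
Stationarity: 2*8*x - 20 = 0
x* = 20/(2*8) = 1.25
Check constraint: 6*1.25 = 7.5 >= 5 -- satisfied.
Step 2: Compute optimal value.
f(x*) = 8*1.25^2 - 20*1.25 = -12.5


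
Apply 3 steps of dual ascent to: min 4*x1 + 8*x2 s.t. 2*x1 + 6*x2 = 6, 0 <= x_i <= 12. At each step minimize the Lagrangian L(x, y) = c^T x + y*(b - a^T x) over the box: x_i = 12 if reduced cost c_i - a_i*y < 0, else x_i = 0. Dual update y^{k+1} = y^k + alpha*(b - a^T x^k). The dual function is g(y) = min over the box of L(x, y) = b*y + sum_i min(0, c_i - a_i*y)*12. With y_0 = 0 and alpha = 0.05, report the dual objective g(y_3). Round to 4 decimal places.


Dual ascent for LP: min 4*x1 + 8*x2, 2*x1 + 6*x2 = 6, 0 <= x_i <= 12
Step 1: y^k = 0.0, reduced costs: (4.0, 8.0)
  x^k = (0.0, 0.0), subgradient = b - a^T x = 6.0
  y^{k+1} = 0.0 + 0.05*6.0 = 0.3
Step 2: y^k = 0.3, reduced costs: (3.4, 6.2)
  x^k = (0.0, 0.0), subgradient = b - a^T x = 6.0
  y^{k+1} = 0.3 + 0.05*6.0 = 0.6
Step 3: y^k = 0.6, reduced costs: (2.8, 4.4)
  x^k = (0.0, 0.0), subgradient = b - a^T x = 6.0
  y^{k+1} = 0.6 + 0.05*6.0 = 0.9
Dual objective at y_3 = 0.9: reduced costs (2.2, 2.6), box minimizer x = (0.0, 0.0)
g(y_3) = b*y + (c1 - a1*y)*x1 + (c2 - a2*y)*x2 = 6*0.9 + 2.2*0.0 + 2.6*0.0 = 5.4 + 0.0 + 0.0 = 5.4


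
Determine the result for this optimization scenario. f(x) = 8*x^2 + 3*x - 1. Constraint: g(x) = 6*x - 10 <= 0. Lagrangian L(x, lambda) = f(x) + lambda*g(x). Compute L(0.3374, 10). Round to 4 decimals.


Step 1: Evaluate f(x).
f(0.3374) = 8*0.3374^2 + 3*0.3374 - 1 = 0.9229
Step 2: Evaluate g(x).
g(0.3374) = 6*0.3374 - 10 = -7.9756
Step 3: Compute Lagrangian.
L = 0.9229 + 10*-7.9756 = -78.8331


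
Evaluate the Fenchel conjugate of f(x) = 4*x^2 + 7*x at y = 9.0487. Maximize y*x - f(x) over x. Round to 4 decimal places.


f*(y) = sup_x {y*x - a*x^2 - b*x} = sup_x {(y-b)*x - a*x^2}
FOC: (y - b) - 2a*x = 0 => x* = (y - b)/(2a)
x* = (9.0487 - 7)/(2*4) = 0.2561
f*(9.0487) = (y-b)^2/(4a) = (9.0487 - 7)^2/(4*4)
= 4.1972/16 = 0.2623


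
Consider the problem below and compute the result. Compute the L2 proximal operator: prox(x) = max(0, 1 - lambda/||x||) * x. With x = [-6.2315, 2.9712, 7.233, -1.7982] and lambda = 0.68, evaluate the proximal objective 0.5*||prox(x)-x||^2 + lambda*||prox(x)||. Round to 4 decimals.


Step 1: Compute ||x||.
||x|| = 10.1592
Step 2: Compute scaling factor.
scale = max(0, 1 - 0.68/10.1592) = 0.9331
Step 3: prox(x) = [-5.8144, 2.7723, 6.7489, -1.6778]
||prox(x)|| = 9.4792
Step 4: Proximal objective.
0.5*||prox-x||^2 = 0.2312
lambda*||prox|| = 6.4459
Total = 6.6771


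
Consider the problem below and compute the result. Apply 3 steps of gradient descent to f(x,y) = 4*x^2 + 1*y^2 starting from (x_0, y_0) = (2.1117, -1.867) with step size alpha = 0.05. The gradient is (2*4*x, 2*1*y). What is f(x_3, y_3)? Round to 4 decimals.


Gradient descent on f(x,y) = 4*x^2 + 1*y^2.
Starting point: (2.1117, -1.867), alpha = 0.05
Step 1: grad_x = 2*4*2.1117 = 16.8936, grad_y = 2*1*-1.867 = -3.734
  x_1 = 2.1117 - 0.05*16.8936 = 1.267
  y_1 = -1.867 - 0.05*-3.734 = -1.6803
Step 2: grad_x = 2*4*1.267 = 10.1362, grad_y = 2*1*-1.6803 = -3.3606
  x_2 = 1.267 - 0.05*10.1362 = 0.7602
  y_2 = -1.6803 - 0.05*-3.3606 = -1.5123
Step 3: grad_x = 2*4*0.7602 = 6.0817, grad_y = 2*1*-1.5123 = -3.0245
  x_3 = 0.7602 - 0.05*6.0817 = 0.4561
  y_3 = -1.5123 - 0.05*-3.0245 = -1.361
f(0.4561, -1.361) = 4*0.4561^2 + 1*(-1.361)^2 = 2.6846


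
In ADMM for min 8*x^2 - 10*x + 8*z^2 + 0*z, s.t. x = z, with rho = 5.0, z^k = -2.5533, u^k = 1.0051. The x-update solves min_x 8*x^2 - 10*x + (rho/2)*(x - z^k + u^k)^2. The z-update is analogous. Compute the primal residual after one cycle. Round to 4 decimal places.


ADMM iteration with rho = 5.0, z^k = -2.5533, u^k = 1.0051
Step 1: x-update.
Minimize 8*x^2 - 10*x + (5.0/2)*(x + 2.5533 + 1.0051)^2
FOC: (2*8 + 5.0)*x = 10 + 5.0*(-2.5533 - 1.0051)
x^{k+1} = -0.371
Step 2: z-update.
Minimize 8*z^2 + 0*z + (5.0/2)*(-0.371 - z + 1.0051)^2
FOC: (2*8 + 5.0)*z = 0 + 5.0*(-0.371 + 1.0051)
z^{k+1} = 0.151
Step 3: u-update.
u^{k+1} = 1.0051 - 0.371 - 0.151 = 0.4831
Step 4: Primal residual = |-0.371 - 0.151| = 0.522


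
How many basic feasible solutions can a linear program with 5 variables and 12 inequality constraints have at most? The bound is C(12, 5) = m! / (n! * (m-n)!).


Each vertex corresponds to some choice of n active constraints out of m, so the number of vertices is at most C(m, n) = m! / (n!(m-n)!).
m = 12, n = 5
Numerator: 12 * 11 * 10 * 9 * 8
Denominator: 5! = 120
C(12, 5) = 792


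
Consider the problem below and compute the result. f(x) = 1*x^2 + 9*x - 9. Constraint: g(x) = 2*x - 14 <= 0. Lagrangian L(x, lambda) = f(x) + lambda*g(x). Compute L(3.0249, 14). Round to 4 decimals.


Step 1: Evaluate f(x).
f(3.0249) = 1*3.0249^2 + 9*3.0249 - 9 = 27.3741
Step 2: Evaluate g(x).
g(3.0249) = 2*3.0249 - 14 = -7.9502
Step 3: Compute Lagrangian.
L = 27.3741 + 14*-7.9502 = -83.9287


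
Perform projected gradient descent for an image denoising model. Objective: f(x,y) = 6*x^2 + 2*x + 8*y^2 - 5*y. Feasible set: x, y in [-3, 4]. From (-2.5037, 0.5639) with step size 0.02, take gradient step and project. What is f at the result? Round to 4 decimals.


Step 1: Compute gradient at (-2.5037, 0.5639).
grad_x = 2*6*-2.5037 + 2 = -28.0444
grad_y = 2*8*0.5639 - 5 = 4.0224
Step 2: Gradient step.
x_raw = -2.5037 - 0.02*-28.0444 = -1.9428
y_raw = 0.5639 - 0.02*4.0224 = 0.4835
Step 3: Project onto [-3, 4].
x_proj = clip(-1.9428) = -1.9428
y_proj = clip(0.4835) = 0.4835
Step 4: Evaluate f.
f(-1.9428, 0.4835) = 18.214


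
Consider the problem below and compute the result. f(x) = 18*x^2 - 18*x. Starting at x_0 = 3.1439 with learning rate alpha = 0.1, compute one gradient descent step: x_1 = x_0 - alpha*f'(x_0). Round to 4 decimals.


We compute the gradient at x_0 and apply the update.
f'(x) = 36*x - 18
f'(3.1439) = 36*3.1439 - 18 = 95.1804
x_1 = 3.1439 - 0.1*95.1804 = -6.3741


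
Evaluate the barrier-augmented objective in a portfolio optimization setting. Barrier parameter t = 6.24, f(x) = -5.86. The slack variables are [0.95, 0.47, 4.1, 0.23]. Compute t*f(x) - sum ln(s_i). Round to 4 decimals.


Step 1: Compute log-barrier.
ln values: [-0.0513, -0.755, 1.411, -1.4697]
phi = -(-0.0513 - 0.755 + 1.411 - 1.4697) = 0.865
Step 2: Compute augmented objective.
t*f(x) = 6.24*-5.86 = -36.5664
Total = -36.5664 + 0.865 = -35.7014


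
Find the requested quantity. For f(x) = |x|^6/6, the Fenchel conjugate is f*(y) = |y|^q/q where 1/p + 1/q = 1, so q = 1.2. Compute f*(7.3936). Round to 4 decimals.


The conjugate exponent q satisfies 1/p + 1/q = 1.
p = 6, so q = 6/(6 - 1) = 1.2
|y|^q = 7.3936^1.2 = 11.0313
f*(7.3936) = 11.0313 / 1.2 = 9.1928


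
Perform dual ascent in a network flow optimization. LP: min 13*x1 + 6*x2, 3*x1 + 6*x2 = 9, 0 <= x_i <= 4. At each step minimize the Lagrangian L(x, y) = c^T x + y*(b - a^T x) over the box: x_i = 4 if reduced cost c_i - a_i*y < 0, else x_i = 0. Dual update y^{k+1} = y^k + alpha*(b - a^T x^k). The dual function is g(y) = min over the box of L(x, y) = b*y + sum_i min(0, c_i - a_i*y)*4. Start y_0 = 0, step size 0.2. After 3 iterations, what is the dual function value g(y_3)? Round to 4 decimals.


Dual ascent for LP: min 13*x1 + 6*x2, 3*x1 + 6*x2 = 9, 0 <= x_i <= 4
Step 1: y^k = 0.0, reduced costs: (13.0, 6.0)
  x^k = (0.0, 0.0), subgradient = b - a^T x = 9.0
  y^{k+1} = 0.0 + 0.2*9.0 = 1.8
Step 2: y^k = 1.8, reduced costs: (7.6, -4.8)
  x^k = (0.0, 4.0), subgradient = b - a^T x = -15.0
  y^{k+1} = 1.8 + 0.2*-15.0 = -1.2
Step 3: y^k = -1.2, reduced costs: (16.6, 13.2)
  x^k = (0.0, 0.0), subgradient = b - a^T x = 9.0
  y^{k+1} = -1.2 + 0.2*9.0 = 0.6
Dual objective at y_3 = 0.6: reduced costs (11.2, 2.4), box minimizer x = (0.0, 0.0)
g(y_3) = b*y + (c1 - a1*y)*x1 + (c2 - a2*y)*x2 = 9*0.6 + 11.2*0.0 + 2.4*0.0 = 5.4 + 0.0 + 0.0 = 5.4


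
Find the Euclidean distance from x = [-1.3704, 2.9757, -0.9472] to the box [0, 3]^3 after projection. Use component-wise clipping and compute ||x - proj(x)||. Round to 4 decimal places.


Project each component onto [0, 3].
clip(-1.3704) = 0.0, clip(2.9757) = 2.9757, clip(-0.9472) = 0.0
Projection = [0.0, 2.9757, 0.0]
Squared diffs: [1.878, 0.0, 0.8972]
Distance = sqrt(2.7752) = 1.6659


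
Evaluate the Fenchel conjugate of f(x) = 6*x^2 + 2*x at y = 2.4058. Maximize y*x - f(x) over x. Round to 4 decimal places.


f*(y) = sup_x {y*x - a*x^2 - b*x} = sup_x {(y-b)*x - a*x^2}
FOC: (y - b) - 2a*x = 0 => x* = (y - b)/(2a)
x* = (2.4058 - 2)/(2*6) = 0.0338
f*(2.4058) = (y-b)^2/(4a) = (2.4058 - 2)^2/(4*6)
= 0.1647/24 = 0.0069


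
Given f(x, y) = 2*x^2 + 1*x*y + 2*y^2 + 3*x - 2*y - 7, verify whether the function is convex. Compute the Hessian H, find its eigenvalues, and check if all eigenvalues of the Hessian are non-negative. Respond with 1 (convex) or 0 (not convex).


The Hessian of f(x,y) = 2*x^2 + 1*x*y + 2*y^2 + 3*x - 2*y - 7 is:
H = [[4, 1], [1, 4]]
Trace = 4 + 4 = 8
Determinant = 4*4 - (1)^2 = 15
Discriminant = (8)^2 - 4*15 = 4.0
Eigenvalues: lambda_1 = 3.0, lambda_2 = 5.0
The function is convex.

1


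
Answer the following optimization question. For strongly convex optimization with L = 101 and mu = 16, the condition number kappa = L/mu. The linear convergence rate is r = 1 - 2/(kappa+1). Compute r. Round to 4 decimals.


Step 1: Compute the condition number.
kappa = L/mu = 101/16 = 6.3125
Step 2: Compute the convergence rate.
r = 1 - 2/(kappa + 1) = 1 - 2*mu/(L + mu) = (L - mu)/(L + mu) = 85/117 = 0.7265


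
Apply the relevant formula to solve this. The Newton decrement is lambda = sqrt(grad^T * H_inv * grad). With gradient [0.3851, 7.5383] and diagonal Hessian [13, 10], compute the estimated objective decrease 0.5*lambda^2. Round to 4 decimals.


Step 1: H is diagonal, so H^(-1) * g = [0.0296, 0.7538].
Step 2: g^T H^(-1) g = sum_i g_i^2 / H_ii
  = (0.3851)^2/13 + (7.5383)^2/10
  = 0.0114 + 5.6826 = 5.694
Step 3: Objective decrease = 0.5 * g^T H^(-1) g = 2.847


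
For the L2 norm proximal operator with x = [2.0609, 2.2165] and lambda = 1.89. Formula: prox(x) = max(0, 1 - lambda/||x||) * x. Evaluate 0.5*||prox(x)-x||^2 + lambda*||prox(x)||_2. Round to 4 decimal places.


Step 1: Compute ||x||.
||x|| = 3.0266
Step 2: Compute scaling factor.
scale = max(0, 1 - 1.89/3.0266) = 0.3755
Step 3: prox(x) = [0.7739, 0.8324]
||prox(x)|| = 1.1366
Step 4: Proximal objective.
0.5*||prox-x||^2 = 1.7861
lambda*||prox|| = 2.1482
Total = 3.9342


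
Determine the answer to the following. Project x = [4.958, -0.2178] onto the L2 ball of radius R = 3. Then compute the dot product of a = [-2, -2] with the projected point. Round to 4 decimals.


Step 1: Compute ||x|| (intermediates to 6 decimals).
||x|| = sqrt(4.958^2 + (-0.2178)^2) = 4.962782
Step 2: Project.
Since ||x|| > R, scale = R/||x|| = 3/4.962782 = 0.6045, proj(x) = scale * x
proj(x) = [2.997111, -0.13166]
Step 3: Dot product.
a^T * proj(x) = -2*2.997111 - 2*(-0.13166) = -5.7309


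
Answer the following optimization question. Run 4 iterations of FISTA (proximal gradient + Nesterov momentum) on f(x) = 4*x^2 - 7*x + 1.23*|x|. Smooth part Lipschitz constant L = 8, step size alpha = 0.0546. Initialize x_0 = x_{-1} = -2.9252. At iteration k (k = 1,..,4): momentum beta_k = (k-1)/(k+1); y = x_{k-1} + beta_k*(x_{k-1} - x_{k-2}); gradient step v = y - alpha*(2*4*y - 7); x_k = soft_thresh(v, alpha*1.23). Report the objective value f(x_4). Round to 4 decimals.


FISTA on f(x) = 4*x^2 - 7*x + 1.23*|x|
L = 8, alpha = 0.0546
Iteration 1: beta = 0.0, y = -2.9252 + 0.0*(-2.9252 + 2.9252) = -2.9252
  grad(y) = -30.4016, v = y - alpha*grad = -1.2653
  prox(v) = soft_thresh(-1.2653, 0.0672) = -1.1981
Iteration 2: beta = 0.3333, y = -1.1981 + 0.3333*(-1.1981 + 2.9252) = -0.6224
  grad(y) = -11.9794, v = y - alpha*grad = 0.0317
  prox(v) = soft_thresh(0.0317, 0.0672) = 0.0
Iteration 3: beta = 0.5, y = 0.0 + 0.5*(0.0 + 1.1981) = 0.5991
  grad(y) = -2.2075, v = y - alpha*grad = 0.7196
  prox(v) = soft_thresh(0.7196, 0.0672) = 0.6524
Iteration 4: beta = 0.6, y = 0.6524 + 0.6*(0.6524 - 0.0) = 1.0439
  grad(y) = 1.3511, v = y - alpha*grad = 0.9701
  prox(v) = soft_thresh(0.9701, 0.0672) = 0.903
f(x_4) = 4*0.903^2 - 7*0.903 + 1.23*|0.903| = -1.9487


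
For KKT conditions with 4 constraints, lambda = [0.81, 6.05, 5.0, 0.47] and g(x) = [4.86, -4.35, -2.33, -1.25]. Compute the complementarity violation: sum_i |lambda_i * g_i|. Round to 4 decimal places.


KKT complementary slackness check:
lambda_1 * g_1 = 0.81 * 4.86 = 3.9366
lambda_2 * g_2 = 6.05 * -4.35 = -26.3175
lambda_3 * g_3 = 5.0 * -2.33 = -11.65
lambda_4 * g_4 = 0.47 * -1.25 = -0.5875
Total violation = 3.9366 + 26.3175 + 11.65 + 0.5875 = 42.4916


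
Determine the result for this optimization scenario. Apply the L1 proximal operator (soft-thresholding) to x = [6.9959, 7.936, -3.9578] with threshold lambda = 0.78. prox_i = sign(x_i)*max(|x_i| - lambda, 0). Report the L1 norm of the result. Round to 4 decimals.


Soft-thresholding with lambda = 0.78:
prox(6.9959) = sign(6.9959)*max(|6.9959| - 0.78, 0) = 6.2159
prox(7.936) = sign(7.936)*max(|7.936| - 0.78, 0) = 7.156
prox(-3.9578) = sign(-3.9578)*max(|-3.9578| - 0.78, 0) = -3.1778
prox(x) = [6.2159, 7.156, -3.1778]
||prox(x)||_1 = 6.2159 + 7.156 + 3.1778 = 16.5497


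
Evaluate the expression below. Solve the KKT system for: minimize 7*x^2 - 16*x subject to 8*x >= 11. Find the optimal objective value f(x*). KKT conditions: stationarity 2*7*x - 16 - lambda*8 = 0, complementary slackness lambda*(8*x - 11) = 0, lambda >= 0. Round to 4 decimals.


Step 1: Try lambda = 0 (constraint inactive).
x_unc = 16/(2*7) = 1.1429
Check: 8*1.1429 = 9.1432 < 11 -- violated!
Step 2: Constraint must be active: 8*x = 11
x* = 11/8 = 1.375
lambda = (2*7*1.375 - 16)/8 = 0.4063
Step 3: Compute optimal value.
f(x*) = 7*1.375^2 - 16*1.375 = -8.7656


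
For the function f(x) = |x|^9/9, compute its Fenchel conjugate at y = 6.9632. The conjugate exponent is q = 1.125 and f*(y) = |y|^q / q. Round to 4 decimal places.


The conjugate exponent q satisfies 1/p + 1/q = 1.
p = 9, so q = 9/(9 - 1) = 1.125
|y|^q = 6.9632^1.125 = 8.8748
f*(6.9632) = 8.8748 / 1.125 = 7.8887


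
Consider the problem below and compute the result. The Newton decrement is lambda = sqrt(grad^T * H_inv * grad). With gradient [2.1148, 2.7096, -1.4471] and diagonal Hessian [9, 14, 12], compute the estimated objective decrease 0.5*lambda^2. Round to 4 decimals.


Step 1: H is diagonal, so H^(-1) * g = [0.235, 0.1935, -0.1206].
Step 2: g^T H^(-1) g = sum_i g_i^2 / H_ii
  = (2.1148)^2/9 + (2.7096)^2/14 + (-1.4471)^2/12
  = 0.4969 + 0.5244 + 0.1745 = 1.1959
Step 3: Objective decrease = 0.5 * g^T H^(-1) g = 0.5979


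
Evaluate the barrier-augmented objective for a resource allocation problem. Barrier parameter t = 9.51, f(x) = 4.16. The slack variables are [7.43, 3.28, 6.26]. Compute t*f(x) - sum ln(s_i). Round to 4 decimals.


Step 1: Compute log-barrier.
ln values: [2.0055, 1.1878, 1.8342]
phi = -(2.0055 + 1.1878 + 1.8342) = -5.0275
Step 2: Compute augmented objective.
t*f(x) = 9.51*4.16 = 39.5616
Total = 39.5616 - 5.0275 = 34.5341


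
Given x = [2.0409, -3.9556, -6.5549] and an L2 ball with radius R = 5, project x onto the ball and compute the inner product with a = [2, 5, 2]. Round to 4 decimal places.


Step 1: Compute ||x|| (intermediates to 6 decimals).
||x|| = sqrt(2.0409^2 + (-3.9556)^2 + (-6.5549)^2) = 7.923305
Step 2: Project.
Since ||x|| > R, scale = R/||x|| = 5/7.923305 = 0.63105, proj(x) = scale * x
proj(x) = [1.28791, -2.496181, -4.13647]
Step 3: Dot product.
a^T * proj(x) = 2*1.28791 + 5*(-2.496181) + 2*(-4.13647) = -18.178


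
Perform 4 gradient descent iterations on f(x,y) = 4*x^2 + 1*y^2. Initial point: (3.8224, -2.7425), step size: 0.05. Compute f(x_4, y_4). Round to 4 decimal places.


Gradient descent on f(x,y) = 4*x^2 + 1*y^2.
Starting point: (3.8224, -2.7425), alpha = 0.05
Step 1: grad_x = 2*4*3.8224 = 30.5792, grad_y = 2*1*-2.7425 = -5.485
  x_1 = 3.8224 - 0.05*30.5792 = 2.2934
  y_1 = -2.7425 - 0.05*-5.485 = -2.4683
Step 2: grad_x = 2*4*2.2934 = 18.3475, grad_y = 2*1*-2.4683 = -4.9365
  x_2 = 2.2934 - 0.05*18.3475 = 1.3761
  y_2 = -2.4683 - 0.05*-4.9365 = -2.2214
Step 3: grad_x = 2*4*1.3761 = 11.0085, grad_y = 2*1*-2.2214 = -4.4429
  x_3 = 1.3761 - 0.05*11.0085 = 0.8256
  y_3 = -2.2214 - 0.05*-4.4429 = -1.9993
Step 4: grad_x = 2*4*0.8256 = 6.6051, grad_y = 2*1*-1.9993 = -3.9986
  x_4 = 0.8256 - 0.05*6.6051 = 0.4954
  y_4 = -1.9993 - 0.05*-3.9986 = -1.7994
f(0.4954, -1.7994) = 4*0.4954^2 + 1*(-1.7994)^2 = 4.2193


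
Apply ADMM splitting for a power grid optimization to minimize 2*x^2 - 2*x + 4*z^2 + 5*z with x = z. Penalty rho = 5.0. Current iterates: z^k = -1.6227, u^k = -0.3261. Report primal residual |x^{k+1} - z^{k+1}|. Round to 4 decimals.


ADMM iteration with rho = 5.0, z^k = -1.6227, u^k = -0.3261
Step 1: x-update.
Minimize 2*x^2 - 2*x + (5.0/2)*(x + 1.6227 - 0.3261)^2
FOC: (2*2 + 5.0)*x = 2 + 5.0*(-1.6227 + 0.3261)
x^{k+1} = -0.4981
Step 2: z-update.
Minimize 4*z^2 + 5*z + (5.0/2)*(-0.4981 - z - 0.3261)^2
FOC: (2*4 + 5.0)*z = -5 + 5.0*(-0.4981 - 0.3261)
z^{k+1} = -0.7016
Step 3: u-update.
u^{k+1} = -0.3261 - 0.4981 + 0.7016 = -0.1226
Step 4: Primal residual = |-0.4981 + 0.7016| = 0.2035


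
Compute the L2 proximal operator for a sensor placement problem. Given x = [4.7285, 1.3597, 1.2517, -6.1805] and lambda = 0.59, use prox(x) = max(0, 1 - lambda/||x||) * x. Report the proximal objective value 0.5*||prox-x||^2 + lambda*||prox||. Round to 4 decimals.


Step 1: Compute ||x||.
||x|| = 7.9983
Step 2: Compute scaling factor.
scale = max(0, 1 - 0.59/7.9983) = 0.9262
Step 3: prox(x) = [4.3797, 1.2594, 1.1594, -5.7246]
||prox(x)|| = 7.4083
Step 4: Proximal objective.
0.5*||prox-x||^2 = 0.1741
lambda*||prox|| = 4.3709
Total = 4.5449


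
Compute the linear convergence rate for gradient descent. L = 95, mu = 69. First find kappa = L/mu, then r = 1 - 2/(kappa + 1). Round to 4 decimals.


Step 1: Compute the condition number.
kappa = L/mu = 95/69 = 1.3768
Step 2: Compute the convergence rate.
r = 1 - 2/(kappa + 1) = 1 - 2*mu/(L + mu) = (L - mu)/(L + mu) = 26/164 = 0.1585


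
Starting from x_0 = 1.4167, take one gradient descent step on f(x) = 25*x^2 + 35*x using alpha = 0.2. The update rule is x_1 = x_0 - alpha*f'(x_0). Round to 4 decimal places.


We compute the gradient at x_0 and apply the update.
f'(x) = 50*x + 35
f'(1.4167) = 50*1.4167 + 35 = 105.835
x_1 = 1.4167 - 0.2*105.835 = -19.7503


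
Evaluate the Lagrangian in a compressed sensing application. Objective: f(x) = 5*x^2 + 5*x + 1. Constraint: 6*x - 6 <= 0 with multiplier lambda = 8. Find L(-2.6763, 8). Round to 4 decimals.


Step 1: Evaluate f(x).
f(-2.6763) = 5*(-2.6763)^2 + 5*(-2.6763) + 1 = 23.4314
Step 2: Evaluate g(x).
g(-2.6763) = 6*-2.6763 - 6 = -22.0578
Step 3: Compute Lagrangian.
L = 23.4314 + 8*-22.0578 = -153.031


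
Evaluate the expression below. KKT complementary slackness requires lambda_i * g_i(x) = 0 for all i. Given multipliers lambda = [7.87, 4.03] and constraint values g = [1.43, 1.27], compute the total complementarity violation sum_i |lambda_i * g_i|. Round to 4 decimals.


KKT complementary slackness check:
lambda_1 * g_1 = 7.87 * 1.43 = 11.2541
lambda_2 * g_2 = 4.03 * 1.27 = 5.1181
Total violation = 11.2541 + 5.1181 = 16.3722


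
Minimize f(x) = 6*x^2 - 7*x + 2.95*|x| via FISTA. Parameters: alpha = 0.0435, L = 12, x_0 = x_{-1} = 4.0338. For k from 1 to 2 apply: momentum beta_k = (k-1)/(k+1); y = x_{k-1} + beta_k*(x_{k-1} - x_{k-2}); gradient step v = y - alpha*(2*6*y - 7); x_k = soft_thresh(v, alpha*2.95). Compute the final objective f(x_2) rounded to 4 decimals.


FISTA on f(x) = 6*x^2 - 7*x + 2.95*|x|
L = 12, alpha = 0.0435
Iteration 1: beta = 0.0, y = 4.0338 + 0.0*(4.0338 - 4.0338) = 4.0338
  grad(y) = 41.4056, v = y - alpha*grad = 2.2327
  prox(v) = soft_thresh(2.2327, 0.1283) = 2.1043
Iteration 2: beta = 0.3333, y = 2.1043 + 0.3333*(2.1043 - 4.0338) = 1.4612
  grad(y) = 10.5341, v = y - alpha*grad = 1.0029
  prox(v) = soft_thresh(1.0029, 0.1283) = 0.8746
f(x_2) = 6*0.8746^2 - 7*0.8746 + 2.95*|0.8746| = 1.0475


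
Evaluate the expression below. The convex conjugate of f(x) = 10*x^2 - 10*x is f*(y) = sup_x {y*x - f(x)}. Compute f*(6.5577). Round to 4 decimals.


f*(y) = sup_x {y*x - a*x^2 - b*x} = sup_x {(y-b)*x - a*x^2}
FOC: (y - b) - 2a*x = 0 => x* = (y - b)/(2a)
x* = (6.5577 + 10)/(2*10) = 0.8279
f*(6.5577) = (y-b)^2/(4a) = (6.5577 + 10)^2/(4*10)
= 274.1574/40 = 6.8539
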